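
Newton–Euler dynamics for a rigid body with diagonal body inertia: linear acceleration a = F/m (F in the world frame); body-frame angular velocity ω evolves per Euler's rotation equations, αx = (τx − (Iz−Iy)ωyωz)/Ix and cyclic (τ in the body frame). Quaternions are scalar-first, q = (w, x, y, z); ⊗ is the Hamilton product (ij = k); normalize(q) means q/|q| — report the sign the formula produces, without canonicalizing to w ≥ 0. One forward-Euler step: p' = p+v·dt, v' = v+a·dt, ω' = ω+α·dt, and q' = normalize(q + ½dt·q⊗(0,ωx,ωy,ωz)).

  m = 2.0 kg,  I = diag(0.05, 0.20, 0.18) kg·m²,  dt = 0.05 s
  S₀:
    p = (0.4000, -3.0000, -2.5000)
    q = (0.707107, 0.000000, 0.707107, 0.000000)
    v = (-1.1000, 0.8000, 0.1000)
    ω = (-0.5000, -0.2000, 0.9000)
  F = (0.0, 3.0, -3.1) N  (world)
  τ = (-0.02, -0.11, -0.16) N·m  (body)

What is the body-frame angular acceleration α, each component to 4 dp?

α = (-0.4720, -0.8425, -0.9722)

gyro term ω×Iω = (0.0036, 0.0585, 0.0150)
(τ − ω×Iω)/I = (-0.4720, -0.8425, -0.9722)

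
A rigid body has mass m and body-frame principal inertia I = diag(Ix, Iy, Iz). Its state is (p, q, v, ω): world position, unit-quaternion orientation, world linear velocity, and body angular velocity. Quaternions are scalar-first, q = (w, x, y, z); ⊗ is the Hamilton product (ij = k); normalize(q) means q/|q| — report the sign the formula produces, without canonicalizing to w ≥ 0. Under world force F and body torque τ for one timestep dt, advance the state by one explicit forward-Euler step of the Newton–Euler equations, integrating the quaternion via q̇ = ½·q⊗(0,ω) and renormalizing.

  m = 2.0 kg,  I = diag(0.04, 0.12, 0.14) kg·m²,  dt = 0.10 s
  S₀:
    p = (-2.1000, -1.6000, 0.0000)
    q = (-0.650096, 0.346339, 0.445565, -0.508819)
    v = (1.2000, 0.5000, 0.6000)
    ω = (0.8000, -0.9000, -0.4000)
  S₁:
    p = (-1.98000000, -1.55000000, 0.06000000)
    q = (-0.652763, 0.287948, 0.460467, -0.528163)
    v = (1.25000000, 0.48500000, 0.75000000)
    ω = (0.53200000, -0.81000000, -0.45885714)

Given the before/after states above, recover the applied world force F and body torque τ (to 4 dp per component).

F = (1.0000, -0.3000, 3.0000)
τ = (-0.1000, 0.1400, -0.1400)

Δv = v₁−v₀ = (0.05000000, -0.01500000, 0.15000000)
applied force F = (1.0000, -0.3000, 3.0000)
Δω = ω₁−ω₀ = (-0.26800000, 0.09000000, -0.05885714)
precession coupling = (0.0072, 0.0320, -0.0576)
I·α + gyro = (-0.1000, 0.1400, -0.1400)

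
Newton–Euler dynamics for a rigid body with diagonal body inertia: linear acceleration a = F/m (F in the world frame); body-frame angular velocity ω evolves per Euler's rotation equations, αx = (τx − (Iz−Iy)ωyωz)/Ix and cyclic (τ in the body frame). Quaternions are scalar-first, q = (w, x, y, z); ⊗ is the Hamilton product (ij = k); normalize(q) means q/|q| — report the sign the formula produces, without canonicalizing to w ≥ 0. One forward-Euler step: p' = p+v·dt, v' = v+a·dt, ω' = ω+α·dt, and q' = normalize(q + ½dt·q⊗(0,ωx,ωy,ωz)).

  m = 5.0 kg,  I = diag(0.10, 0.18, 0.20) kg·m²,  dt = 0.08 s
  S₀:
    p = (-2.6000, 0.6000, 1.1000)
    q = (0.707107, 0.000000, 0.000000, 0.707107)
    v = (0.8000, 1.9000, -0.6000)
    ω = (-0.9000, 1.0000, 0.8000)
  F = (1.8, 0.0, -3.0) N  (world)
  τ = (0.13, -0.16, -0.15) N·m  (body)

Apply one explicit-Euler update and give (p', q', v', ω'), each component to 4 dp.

angular accel α = (1.1400, -1.2889, -0.3900)
ω + α·dt = (-0.8088, 0.8969, 0.7688)
2q̇ = q⊗(0,ω) = (-0.5656856, -1.3435033, 0.0707107, 0.5656856)
q' = normalize(q + ½dt·q⊗(0,ω)) = (0.6831, -0.0536, 0.0028, 0.7283)
linear accel F/m = (0.3600, 0.0000, -0.6000)
new position p' = (-2.5360, 0.7520, 1.0520)
v' = v + a·dt = (0.8288, 1.9000, -0.6480)

p' = (-2.5360, 0.7520, 1.0520)
q' = (0.6831, -0.0536, 0.0028, 0.7283)
v' = (0.8288, 1.9000, -0.6480)
ω' = (-0.8088, 0.8969, 0.7688)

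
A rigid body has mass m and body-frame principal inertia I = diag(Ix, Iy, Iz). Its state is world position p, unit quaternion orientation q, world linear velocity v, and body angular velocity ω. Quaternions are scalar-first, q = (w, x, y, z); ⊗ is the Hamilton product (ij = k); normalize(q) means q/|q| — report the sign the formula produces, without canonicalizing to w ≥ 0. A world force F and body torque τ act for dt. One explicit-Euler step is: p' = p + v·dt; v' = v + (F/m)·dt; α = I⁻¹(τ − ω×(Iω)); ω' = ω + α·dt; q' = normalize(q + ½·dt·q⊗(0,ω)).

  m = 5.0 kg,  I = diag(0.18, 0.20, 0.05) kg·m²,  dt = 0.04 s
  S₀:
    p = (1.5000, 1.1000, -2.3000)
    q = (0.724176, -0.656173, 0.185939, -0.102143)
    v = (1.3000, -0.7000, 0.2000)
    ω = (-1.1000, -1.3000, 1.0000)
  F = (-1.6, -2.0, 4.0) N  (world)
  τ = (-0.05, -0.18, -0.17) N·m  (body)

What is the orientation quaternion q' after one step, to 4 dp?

Hamilton product q⊗(0,ω) = (-0.3779266, -0.7434405, -0.1728985, 1.7817338)
q + ½dt·q⊗(0,ω), renormalized = (0.7161, -0.6705, 0.1823, -0.0665)

q' = (0.7161, -0.6705, 0.1823, -0.0665)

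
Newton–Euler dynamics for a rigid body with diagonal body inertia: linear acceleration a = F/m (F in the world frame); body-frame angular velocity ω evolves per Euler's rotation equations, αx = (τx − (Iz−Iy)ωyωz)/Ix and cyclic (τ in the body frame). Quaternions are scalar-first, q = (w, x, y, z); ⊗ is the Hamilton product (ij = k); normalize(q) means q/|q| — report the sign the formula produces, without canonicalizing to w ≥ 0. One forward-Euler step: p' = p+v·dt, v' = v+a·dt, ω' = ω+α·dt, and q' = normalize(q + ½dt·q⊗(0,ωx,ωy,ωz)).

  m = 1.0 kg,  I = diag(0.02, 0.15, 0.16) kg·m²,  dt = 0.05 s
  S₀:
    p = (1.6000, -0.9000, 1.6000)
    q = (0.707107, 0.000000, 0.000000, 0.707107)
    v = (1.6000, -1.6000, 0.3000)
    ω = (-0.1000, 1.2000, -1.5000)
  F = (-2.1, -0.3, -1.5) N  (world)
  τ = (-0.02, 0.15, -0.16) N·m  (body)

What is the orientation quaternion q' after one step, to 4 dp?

Hamilton product q⊗(0,ω) = (1.0606605, -0.9192391, 0.7778177, -1.0606605)
updated quaternion q' = (0.7328, -0.0230, 0.0194, 0.6798)

q' = (0.7328, -0.0230, 0.0194, 0.6798)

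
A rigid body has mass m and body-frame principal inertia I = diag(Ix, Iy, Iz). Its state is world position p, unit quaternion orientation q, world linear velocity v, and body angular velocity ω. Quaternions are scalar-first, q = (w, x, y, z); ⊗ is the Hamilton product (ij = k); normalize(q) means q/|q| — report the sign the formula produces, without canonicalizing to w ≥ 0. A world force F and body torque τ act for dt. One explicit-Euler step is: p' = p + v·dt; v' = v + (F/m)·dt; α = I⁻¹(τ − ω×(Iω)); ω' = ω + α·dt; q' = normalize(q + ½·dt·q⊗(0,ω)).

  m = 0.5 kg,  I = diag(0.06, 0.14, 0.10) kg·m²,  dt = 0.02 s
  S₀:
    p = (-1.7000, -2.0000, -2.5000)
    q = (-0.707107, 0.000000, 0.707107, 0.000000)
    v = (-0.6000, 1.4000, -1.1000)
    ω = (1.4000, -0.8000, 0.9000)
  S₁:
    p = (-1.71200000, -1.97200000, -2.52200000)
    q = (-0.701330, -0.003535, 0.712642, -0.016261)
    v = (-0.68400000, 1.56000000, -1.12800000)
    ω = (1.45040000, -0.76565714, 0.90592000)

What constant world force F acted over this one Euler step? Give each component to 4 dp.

velocity change Δv = (-0.08400000, 0.16000000, -0.02800000)
applied force F = (-2.1000, 4.0000, -0.7000)

F = (-2.1000, 4.0000, -0.7000)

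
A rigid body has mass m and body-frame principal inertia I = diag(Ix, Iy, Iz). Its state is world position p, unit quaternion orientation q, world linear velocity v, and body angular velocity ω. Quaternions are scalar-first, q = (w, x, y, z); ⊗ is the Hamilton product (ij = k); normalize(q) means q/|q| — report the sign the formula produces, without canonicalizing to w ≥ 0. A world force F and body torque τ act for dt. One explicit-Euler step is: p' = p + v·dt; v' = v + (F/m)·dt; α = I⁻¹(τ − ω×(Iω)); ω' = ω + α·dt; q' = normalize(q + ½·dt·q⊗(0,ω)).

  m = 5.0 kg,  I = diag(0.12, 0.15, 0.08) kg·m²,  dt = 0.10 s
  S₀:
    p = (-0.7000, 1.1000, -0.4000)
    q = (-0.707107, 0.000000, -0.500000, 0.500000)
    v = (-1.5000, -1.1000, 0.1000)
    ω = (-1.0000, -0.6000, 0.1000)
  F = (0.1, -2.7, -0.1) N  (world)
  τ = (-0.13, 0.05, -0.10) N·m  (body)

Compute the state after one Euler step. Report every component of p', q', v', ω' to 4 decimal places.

p' = p + v·dt = (-0.8500, 0.9900, -0.3900)
v + (F/m)dt = (-1.4980, -1.1540, 0.0980)
gyro term ω×Iω = (0.0042, -0.0040, 0.0180)
α = I⁻¹(τ − ω×Iω) = (-1.1183, 0.3600, -1.4750)
ω + α·dt = (-1.1118, -0.5640, -0.0475)
q⊗(0,ω) = (-0.3500000, 0.9571070, -0.0757358, -0.5707107)
updated quaternion q' = (-0.7234, 0.0478, -0.5029, 0.4707)

p' = (-0.8500, 0.9900, -0.3900)
q' = (-0.7234, 0.0478, -0.5029, 0.4707)
v' = (-1.4980, -1.1540, 0.0980)
ω' = (-1.1118, -0.5640, -0.0475)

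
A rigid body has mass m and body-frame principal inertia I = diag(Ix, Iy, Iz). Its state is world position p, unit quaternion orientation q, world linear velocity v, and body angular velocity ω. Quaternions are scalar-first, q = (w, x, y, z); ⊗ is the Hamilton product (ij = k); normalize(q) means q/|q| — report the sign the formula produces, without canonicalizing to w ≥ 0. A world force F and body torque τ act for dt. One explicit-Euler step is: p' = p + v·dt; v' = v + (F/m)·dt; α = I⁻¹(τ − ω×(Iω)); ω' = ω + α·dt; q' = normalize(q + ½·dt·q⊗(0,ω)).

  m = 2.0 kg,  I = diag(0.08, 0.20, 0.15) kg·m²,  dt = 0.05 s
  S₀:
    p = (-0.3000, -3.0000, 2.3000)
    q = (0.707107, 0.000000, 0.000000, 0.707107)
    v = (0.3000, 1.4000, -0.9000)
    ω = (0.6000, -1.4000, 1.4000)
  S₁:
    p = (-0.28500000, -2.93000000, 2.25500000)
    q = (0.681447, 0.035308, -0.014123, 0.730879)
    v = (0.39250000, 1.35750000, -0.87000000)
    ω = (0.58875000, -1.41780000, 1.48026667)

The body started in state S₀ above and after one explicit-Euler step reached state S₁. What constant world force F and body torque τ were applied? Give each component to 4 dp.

F = (3.7000, -1.7000, 1.2000)
τ = (0.0800, -0.1300, 0.1400)

velocity change Δv = (0.09250000, -0.04250000, 0.03000000)
m·(v₁−v₀)/dt = (3.7000, -1.7000, 1.2000)
Δω = ω₁−ω₀ = (-0.01125000, -0.01780000, 0.08026667)
applied torque τ = (0.0800, -0.1300, 0.1400)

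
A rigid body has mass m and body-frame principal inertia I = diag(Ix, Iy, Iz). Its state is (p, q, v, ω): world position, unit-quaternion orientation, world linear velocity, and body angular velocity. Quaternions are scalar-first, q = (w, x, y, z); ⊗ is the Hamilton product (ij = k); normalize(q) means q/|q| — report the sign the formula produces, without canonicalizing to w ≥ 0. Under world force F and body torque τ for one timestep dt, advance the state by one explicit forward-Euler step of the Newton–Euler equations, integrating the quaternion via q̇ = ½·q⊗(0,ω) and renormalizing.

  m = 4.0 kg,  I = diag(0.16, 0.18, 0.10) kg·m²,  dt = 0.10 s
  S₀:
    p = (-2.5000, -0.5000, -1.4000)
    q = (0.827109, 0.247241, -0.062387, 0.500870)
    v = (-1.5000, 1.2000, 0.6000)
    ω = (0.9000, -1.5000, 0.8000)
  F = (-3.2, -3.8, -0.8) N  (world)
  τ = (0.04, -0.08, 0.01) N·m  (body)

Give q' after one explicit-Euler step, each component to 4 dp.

q' = (0.7876, 0.3181, -0.1113, 0.5158)

Hamilton product q⊗(0,ω) = (-0.7167934, 1.4457935, -0.9876733, 0.3469740)
updated quaternion q' = (0.7876, 0.3181, -0.1113, 0.5158)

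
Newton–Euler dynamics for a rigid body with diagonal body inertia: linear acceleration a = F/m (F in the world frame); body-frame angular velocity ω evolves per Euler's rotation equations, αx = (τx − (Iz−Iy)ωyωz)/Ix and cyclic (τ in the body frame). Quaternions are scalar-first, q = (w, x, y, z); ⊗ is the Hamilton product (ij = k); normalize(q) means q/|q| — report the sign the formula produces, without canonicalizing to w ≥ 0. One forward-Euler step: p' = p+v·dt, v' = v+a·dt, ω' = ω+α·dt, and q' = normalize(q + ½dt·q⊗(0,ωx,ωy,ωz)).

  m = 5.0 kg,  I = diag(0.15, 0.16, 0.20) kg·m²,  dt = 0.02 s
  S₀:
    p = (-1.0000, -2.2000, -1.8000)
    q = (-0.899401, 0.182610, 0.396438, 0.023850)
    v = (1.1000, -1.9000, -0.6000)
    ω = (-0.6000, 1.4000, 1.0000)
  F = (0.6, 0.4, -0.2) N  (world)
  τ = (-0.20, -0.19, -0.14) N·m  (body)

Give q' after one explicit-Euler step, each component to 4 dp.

q' = (-0.9039, 0.1916, 0.3818, 0.0198)

q⊗(0,ω) = (-0.4692972, 0.9026886, -1.4560814, -0.4058842)
q' = normalize(q + ½dt·q⊗(0,ω)) = (-0.9039, 0.1916, 0.3818, 0.0198)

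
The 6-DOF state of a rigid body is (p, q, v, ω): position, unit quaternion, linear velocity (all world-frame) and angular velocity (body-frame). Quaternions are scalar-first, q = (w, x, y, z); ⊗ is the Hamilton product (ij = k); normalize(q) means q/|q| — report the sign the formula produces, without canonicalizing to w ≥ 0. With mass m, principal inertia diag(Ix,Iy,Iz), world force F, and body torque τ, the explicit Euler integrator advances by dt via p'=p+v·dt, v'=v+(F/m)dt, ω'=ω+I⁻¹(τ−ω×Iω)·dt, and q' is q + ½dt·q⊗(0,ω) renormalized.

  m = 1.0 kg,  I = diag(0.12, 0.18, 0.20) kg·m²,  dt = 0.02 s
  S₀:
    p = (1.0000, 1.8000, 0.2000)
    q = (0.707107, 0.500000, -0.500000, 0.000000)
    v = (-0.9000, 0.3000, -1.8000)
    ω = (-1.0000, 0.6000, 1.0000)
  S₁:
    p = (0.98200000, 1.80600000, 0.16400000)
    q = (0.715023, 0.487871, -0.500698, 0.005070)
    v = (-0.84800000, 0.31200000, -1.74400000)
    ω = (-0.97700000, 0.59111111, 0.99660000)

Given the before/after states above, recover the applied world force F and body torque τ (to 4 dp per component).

velocity change Δv = (0.05200000, 0.01200000, 0.05600000)
m·(v₁−v₀)/dt = (2.6000, 0.6000, 2.8000)
rate change Δω = (0.02300000, -0.00888889, -0.00340000)
precession coupling = (0.0120, 0.0800, -0.0360)
applied torque τ = (0.1500, 0.0000, -0.0700)

F = (2.6000, 0.6000, 2.8000)
τ = (0.1500, 0.0000, -0.0700)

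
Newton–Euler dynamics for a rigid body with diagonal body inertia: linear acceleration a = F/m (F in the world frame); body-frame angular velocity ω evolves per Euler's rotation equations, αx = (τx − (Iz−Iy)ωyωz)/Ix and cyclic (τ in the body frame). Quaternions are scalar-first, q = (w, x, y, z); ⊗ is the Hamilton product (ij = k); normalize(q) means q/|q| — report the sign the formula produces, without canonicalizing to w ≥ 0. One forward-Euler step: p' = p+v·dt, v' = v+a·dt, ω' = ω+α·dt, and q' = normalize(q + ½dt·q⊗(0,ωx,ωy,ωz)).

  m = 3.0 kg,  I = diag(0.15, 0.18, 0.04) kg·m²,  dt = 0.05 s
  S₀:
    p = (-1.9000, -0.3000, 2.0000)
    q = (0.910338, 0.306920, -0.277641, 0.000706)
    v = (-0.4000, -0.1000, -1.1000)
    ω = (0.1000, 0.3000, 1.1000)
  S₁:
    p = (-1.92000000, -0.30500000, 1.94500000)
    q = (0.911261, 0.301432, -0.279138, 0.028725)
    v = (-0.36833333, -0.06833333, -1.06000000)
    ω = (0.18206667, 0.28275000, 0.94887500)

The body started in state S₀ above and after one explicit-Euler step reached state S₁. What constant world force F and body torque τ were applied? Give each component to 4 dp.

v₁ − v₀ = (0.03166667, 0.03166667, 0.04000000)
applied force F = (1.9000, 1.9000, 2.4000)
Δω = ω₁−ω₀ = (0.08206667, -0.01725000, -0.15112500)
precession coupling = (-0.0462, 0.0121, 0.0009)
applied torque τ = (0.2000, -0.0500, -0.1200)

F = (1.9000, 1.9000, 2.4000)
τ = (0.2000, -0.0500, -0.1200)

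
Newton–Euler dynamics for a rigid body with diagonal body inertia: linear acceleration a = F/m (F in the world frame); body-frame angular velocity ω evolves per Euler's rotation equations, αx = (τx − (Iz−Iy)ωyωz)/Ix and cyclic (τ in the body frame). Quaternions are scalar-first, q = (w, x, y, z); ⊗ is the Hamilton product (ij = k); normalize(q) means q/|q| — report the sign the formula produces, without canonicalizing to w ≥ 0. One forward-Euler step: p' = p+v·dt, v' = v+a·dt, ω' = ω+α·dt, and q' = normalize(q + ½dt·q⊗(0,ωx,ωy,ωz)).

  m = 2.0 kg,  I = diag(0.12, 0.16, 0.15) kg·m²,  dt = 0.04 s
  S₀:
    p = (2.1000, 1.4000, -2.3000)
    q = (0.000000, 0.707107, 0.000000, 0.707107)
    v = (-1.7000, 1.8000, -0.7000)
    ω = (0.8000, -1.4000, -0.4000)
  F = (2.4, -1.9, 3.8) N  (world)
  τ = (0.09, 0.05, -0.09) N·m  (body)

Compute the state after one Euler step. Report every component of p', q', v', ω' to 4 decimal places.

p' = (2.0320, 1.4720, -2.3280)
q' = (-0.0057, 0.7265, 0.0170, 0.6869)
v' = (-1.6520, 1.7620, -0.6240)
ω' = (0.8319, -1.3899, -0.4121)

a = F/m = (1.2000, -0.9500, 1.9000)
p + v·dt = (2.0320, 1.4720, -2.3280)
v + (F/m)dt = (-1.6520, 1.7620, -0.6240)
angular accel α = (0.7967, 0.2525, -0.3013)
new body rate ω' = (0.8319, -1.3899, -0.4121)
q⊗(0,ω) = (-0.2828428, 0.9899498, 0.8485284, -0.9899498)
q' = normalize(q + ½dt·q⊗(0,ω)) = (-0.0057, 0.7265, 0.0170, 0.6869)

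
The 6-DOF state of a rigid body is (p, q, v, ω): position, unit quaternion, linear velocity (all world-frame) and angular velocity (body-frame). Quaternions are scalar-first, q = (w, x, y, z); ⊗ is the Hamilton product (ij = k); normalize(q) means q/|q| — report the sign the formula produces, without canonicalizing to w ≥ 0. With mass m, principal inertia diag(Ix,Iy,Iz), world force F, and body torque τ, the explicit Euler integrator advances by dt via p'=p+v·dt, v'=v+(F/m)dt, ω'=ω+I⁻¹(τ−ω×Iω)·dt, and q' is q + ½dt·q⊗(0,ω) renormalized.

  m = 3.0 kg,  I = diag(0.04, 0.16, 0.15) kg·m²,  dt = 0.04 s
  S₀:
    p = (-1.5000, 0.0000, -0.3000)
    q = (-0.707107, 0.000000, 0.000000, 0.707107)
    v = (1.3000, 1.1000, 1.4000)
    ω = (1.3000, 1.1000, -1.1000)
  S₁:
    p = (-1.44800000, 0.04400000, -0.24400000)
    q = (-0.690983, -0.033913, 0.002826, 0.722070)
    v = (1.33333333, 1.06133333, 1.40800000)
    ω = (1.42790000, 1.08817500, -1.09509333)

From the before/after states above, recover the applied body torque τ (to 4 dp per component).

ω₁ − ω₀ = (0.12790000, -0.01182500, 0.00490667)
ω₀×(Iω₀) = (0.0121, 0.1573, 0.1716)
I·α + gyro = (0.1400, 0.1100, 0.1900)

τ = (0.1400, 0.1100, 0.1900)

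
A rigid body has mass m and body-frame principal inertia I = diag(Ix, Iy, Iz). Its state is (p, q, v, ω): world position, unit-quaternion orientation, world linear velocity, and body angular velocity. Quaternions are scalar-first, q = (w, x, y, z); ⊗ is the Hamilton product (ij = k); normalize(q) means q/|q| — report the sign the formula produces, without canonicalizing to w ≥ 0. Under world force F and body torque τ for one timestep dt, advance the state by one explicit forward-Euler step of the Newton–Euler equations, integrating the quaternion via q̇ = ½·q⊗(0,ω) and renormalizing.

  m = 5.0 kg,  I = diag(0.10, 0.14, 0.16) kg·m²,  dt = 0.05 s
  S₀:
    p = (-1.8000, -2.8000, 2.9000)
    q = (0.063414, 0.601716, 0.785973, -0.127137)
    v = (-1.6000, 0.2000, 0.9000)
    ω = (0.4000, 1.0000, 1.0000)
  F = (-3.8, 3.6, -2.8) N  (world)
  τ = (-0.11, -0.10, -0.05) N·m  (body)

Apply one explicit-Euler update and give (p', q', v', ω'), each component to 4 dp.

p' = (-1.8800, -2.7900, 2.9450)
q' = (0.0409, 0.6248, 0.7707, -0.1183)
v' = (-1.6380, 0.2360, 0.8720)
ω' = (0.3350, 0.9729, 0.9794)

linear accel F/m = (-0.7600, 0.7200, -0.5600)
p' = p + v·dt = (-1.8800, -2.7900, 2.9450)
v + (F/m)dt = (-1.6380, 0.2360, 0.8720)
gyro term ω×Iω = (0.0200, -0.0240, 0.0160)
α = I⁻¹(τ − ω×Iω) = (-1.3000, -0.5429, -0.4125)
new body rate ω' = (0.3350, 0.9729, 0.9794)
2q̇ = q⊗(0,ω) = (-0.8995224, 0.9384756, -0.5891568, 0.3507408)
q' = normalize(q + ½dt·q⊗(0,ω)) = (0.0409, 0.6248, 0.7707, -0.1183)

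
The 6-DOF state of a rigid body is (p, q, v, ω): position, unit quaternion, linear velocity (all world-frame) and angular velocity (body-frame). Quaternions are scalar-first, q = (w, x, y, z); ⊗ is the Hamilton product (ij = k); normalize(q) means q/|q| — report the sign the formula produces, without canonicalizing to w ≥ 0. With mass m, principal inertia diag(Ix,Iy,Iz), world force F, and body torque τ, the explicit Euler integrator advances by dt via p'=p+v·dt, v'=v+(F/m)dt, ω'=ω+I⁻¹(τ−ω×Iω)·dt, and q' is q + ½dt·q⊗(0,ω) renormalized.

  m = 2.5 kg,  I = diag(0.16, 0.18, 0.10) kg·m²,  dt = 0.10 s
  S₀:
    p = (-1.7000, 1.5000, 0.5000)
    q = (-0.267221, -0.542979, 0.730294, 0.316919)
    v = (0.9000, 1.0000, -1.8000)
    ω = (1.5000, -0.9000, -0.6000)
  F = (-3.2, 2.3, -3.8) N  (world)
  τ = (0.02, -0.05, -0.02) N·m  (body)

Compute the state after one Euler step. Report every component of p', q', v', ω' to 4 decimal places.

p' = (-1.6100, 1.6000, 0.3200)
q' = (-0.1833, -0.5682, 0.7466, 0.2933)
v' = (0.7720, 1.0920, -1.9520)
ω' = (1.5395, -0.8978, -0.5930)

p' = p + v·dt = (-1.6100, 1.6000, 0.3200)
v + (F/m)dt = (0.7720, 1.0920, -1.9520)
α = I⁻¹(τ − ω×Iω) = (0.3950, 0.0222, 0.0700)
new body rate ω' = (1.5395, -0.8978, -0.5930)
Hamilton product q⊗(0,ω) = (1.6618845, -0.5537808, 0.3900900, -0.4464273)
q + ½dt·q⊗(0,ω), renormalized = (-0.1833, -0.5682, 0.7466, 0.2933)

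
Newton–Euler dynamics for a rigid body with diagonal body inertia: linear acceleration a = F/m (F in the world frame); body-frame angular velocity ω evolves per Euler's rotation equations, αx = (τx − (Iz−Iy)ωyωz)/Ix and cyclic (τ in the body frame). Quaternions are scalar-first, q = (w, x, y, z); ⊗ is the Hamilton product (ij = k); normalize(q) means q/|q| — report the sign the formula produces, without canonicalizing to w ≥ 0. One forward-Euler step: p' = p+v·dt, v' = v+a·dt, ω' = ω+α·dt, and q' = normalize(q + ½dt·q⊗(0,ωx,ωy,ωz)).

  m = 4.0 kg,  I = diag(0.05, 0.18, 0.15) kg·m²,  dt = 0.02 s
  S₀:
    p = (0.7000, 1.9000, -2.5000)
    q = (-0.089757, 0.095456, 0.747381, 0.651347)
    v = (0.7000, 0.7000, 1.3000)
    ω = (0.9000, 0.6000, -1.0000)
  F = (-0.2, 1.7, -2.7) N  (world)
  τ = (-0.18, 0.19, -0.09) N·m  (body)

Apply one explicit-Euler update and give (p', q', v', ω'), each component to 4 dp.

p' = (0.7140, 1.9140, -2.4740)
q' = (-0.0886, 0.0833, 0.7536, 0.6460)
v' = (0.6990, 0.7085, 1.2865)
ω' = (0.8208, 0.6111, -1.0214)

gyro term ω×Iω = (0.0180, 0.0900, 0.0702)
angular accel α = (-3.9600, 0.5556, -1.0680)
ω + α·dt = (0.8208, 0.6111, -1.0214)
q⊗(0,ω) = (0.1170080, -1.2189705, 0.6278141, -0.5256123)
updated quaternion q' = (-0.0886, 0.0833, 0.7536, 0.6460)
a = F/m = (-0.0500, 0.4250, -0.6750)
new position p' = (0.7140, 1.9140, -2.4740)
v + (F/m)dt = (0.6990, 0.7085, 1.2865)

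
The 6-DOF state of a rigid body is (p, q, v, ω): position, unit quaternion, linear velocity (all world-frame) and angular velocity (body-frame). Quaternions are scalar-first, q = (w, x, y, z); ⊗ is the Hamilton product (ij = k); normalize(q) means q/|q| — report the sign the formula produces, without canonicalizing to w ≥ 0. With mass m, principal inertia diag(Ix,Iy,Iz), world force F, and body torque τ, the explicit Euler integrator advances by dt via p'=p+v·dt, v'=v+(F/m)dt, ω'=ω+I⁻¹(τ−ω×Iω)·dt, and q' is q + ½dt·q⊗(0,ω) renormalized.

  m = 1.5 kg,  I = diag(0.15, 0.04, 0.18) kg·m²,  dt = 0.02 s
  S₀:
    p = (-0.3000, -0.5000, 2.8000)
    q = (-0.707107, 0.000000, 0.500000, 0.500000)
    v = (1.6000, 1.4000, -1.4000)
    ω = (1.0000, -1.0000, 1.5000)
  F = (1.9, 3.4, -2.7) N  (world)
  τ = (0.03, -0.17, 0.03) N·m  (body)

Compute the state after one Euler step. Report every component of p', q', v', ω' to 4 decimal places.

p' = (-0.2680, -0.4720, 2.7720)
q' = (-0.7095, 0.0054, 0.5120, 0.4843)
v' = (1.6253, 1.4453, -1.4360)
ω' = (1.0320, -1.0625, 1.4911)

(τ − ω×Iω)/I = (1.6000, -3.1250, -0.4444)
ω' = ω + α·dt = (1.0320, -1.0625, 1.4911)
2q̇ = q⊗(0,ω) = (-0.2500000, 0.5428930, 1.2071070, -1.5606605)
q + ½dt·q⊗(0,ω), renormalized = (-0.7095, 0.0054, 0.5120, 0.4843)
p' = p + v·dt = (-0.2680, -0.4720, 2.7720)
new velocity v' = (1.6253, 1.4453, -1.4360)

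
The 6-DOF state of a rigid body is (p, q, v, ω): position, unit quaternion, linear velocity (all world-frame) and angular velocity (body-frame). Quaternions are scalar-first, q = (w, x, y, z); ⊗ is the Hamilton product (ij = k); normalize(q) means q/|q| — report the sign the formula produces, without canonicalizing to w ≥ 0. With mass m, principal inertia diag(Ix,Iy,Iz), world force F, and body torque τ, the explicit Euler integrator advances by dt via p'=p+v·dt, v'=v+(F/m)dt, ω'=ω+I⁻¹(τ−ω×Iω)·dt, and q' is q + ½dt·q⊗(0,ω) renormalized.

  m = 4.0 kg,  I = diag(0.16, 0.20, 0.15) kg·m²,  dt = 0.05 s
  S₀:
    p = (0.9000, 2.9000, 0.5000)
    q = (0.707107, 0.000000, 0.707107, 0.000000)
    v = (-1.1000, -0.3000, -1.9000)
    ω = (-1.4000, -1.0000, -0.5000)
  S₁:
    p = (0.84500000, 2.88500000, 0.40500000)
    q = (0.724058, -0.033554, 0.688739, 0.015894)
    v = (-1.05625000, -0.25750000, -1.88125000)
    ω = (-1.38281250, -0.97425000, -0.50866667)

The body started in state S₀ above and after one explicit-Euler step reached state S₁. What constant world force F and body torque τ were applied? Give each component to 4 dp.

velocity change Δv = (0.04375000, 0.04250000, 0.01875000)
applied force F = (3.5000, 3.4000, 1.5000)
rate change Δω = (0.01718750, 0.02575000, -0.00866667)
ω₀×(Iω₀) = (-0.0250, 0.0070, 0.0560)
I·α + gyro = (0.0300, 0.1100, 0.0300)

F = (3.5000, 3.4000, 1.5000)
τ = (0.0300, 0.1100, 0.0300)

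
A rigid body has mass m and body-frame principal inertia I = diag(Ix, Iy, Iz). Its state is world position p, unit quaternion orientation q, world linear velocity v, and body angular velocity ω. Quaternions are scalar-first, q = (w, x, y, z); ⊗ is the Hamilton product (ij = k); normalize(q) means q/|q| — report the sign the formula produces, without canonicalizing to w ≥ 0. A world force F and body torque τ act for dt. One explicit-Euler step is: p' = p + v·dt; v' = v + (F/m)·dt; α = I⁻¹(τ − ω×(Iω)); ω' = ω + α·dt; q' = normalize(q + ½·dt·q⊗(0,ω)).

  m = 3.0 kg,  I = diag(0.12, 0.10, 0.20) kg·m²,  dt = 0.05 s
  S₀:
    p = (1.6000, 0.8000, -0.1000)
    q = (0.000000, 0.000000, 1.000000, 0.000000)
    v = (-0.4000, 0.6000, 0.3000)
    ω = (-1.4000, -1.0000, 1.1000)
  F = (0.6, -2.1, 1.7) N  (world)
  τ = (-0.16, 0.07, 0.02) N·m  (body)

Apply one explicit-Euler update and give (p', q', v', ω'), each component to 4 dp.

p' = (1.5800, 0.8300, -0.0850)
q' = (0.0250, 0.0275, 0.9987, 0.0350)
v' = (-0.3900, 0.5650, 0.3283)
ω' = (-1.4208, -1.0266, 1.1120)

linear accel F/m = (0.2000, -0.7000, 0.5667)
p + v·dt = (1.5800, 0.8300, -0.0850)
v' = v + a·dt = (-0.3900, 0.5650, 0.3283)
gyro term ω×Iω = (-0.1100, 0.1232, -0.0280)
(τ − ω×Iω)/I = (-0.4167, -0.5320, 0.2400)
new body rate ω' = (-1.4208, -1.0266, 1.1120)
q⊗(0,ω) = (1.0000000, 1.1000000, 0.0000000, 1.4000000)
q + ½dt·q⊗(0,ω), renormalized = (0.0250, 0.0275, 0.9987, 0.0350)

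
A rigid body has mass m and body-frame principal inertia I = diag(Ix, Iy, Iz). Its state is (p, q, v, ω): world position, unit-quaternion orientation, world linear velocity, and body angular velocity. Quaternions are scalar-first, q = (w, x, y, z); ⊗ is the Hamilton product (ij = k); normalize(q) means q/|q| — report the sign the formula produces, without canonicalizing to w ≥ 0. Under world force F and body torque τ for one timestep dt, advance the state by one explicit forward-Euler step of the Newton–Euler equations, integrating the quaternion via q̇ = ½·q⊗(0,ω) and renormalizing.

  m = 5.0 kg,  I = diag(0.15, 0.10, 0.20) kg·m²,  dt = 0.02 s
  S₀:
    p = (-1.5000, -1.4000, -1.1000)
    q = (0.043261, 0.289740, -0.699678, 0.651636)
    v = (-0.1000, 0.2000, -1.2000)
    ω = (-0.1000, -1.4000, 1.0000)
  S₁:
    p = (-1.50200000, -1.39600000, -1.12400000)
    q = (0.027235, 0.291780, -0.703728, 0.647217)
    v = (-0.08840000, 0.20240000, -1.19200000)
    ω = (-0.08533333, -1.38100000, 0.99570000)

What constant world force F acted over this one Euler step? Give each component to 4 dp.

F = (2.9000, 0.6000, 2.0000)

v₁ − v₀ = (0.01160000, 0.00240000, 0.00800000)
F = m·Δv/dt = (2.9000, 0.6000, 2.0000)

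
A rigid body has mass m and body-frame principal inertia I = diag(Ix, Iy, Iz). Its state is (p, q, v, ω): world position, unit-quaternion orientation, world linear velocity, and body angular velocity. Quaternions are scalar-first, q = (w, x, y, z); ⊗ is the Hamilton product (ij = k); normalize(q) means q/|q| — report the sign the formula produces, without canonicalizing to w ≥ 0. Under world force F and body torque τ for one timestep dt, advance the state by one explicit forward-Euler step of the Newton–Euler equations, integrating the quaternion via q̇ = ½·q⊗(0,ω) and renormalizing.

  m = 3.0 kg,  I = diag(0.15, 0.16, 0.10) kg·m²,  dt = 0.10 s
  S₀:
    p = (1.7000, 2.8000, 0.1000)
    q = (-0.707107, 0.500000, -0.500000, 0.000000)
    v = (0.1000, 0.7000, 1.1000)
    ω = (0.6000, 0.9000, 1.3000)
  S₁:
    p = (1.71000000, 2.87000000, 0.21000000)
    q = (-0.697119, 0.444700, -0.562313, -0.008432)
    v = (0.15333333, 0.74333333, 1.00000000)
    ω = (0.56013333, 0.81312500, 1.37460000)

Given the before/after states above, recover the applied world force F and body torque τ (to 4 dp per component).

F = (1.6000, 1.3000, -3.0000)
τ = (-0.1300, -0.1000, 0.0800)

rate change Δω = (-0.03986667, -0.08687500, 0.07460000)
τ = I·(Δω/dt) + ω₀×(Iω₀) = (-0.1300, -0.1000, 0.0800)
v₁ − v₀ = (0.05333333, 0.04333333, -0.10000000)
F = m·Δv/dt = (1.6000, 1.3000, -3.0000)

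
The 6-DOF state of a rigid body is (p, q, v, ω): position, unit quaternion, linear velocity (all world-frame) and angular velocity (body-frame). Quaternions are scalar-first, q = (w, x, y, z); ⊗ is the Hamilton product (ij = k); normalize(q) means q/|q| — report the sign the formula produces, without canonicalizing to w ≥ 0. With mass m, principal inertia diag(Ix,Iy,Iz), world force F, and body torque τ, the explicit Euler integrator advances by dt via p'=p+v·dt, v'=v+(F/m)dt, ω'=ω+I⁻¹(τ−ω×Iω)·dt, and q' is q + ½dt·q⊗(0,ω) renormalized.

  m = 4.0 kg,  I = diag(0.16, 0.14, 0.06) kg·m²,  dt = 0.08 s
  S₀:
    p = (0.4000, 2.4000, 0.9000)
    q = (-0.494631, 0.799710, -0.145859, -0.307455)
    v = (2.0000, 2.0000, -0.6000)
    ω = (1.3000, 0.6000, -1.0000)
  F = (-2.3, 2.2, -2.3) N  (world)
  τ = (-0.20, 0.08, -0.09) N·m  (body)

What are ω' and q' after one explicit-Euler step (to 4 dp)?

(τ − ω×Iω)/I = (-1.5500, 1.5000, -1.2400)
ω' = ω + α·dt = (1.1760, 0.7200, -1.0992)
2q̇ = q⊗(0,ω) = (-1.2595626, -0.3126883, 0.1032399, 1.1640737)
q + ½dt·q⊗(0,ω), renormalized = (-0.5437, 0.7853, -0.1414, -0.2603)

ω' = (1.1760, 0.7200, -1.0992)
q' = (-0.5437, 0.7853, -0.1414, -0.2603)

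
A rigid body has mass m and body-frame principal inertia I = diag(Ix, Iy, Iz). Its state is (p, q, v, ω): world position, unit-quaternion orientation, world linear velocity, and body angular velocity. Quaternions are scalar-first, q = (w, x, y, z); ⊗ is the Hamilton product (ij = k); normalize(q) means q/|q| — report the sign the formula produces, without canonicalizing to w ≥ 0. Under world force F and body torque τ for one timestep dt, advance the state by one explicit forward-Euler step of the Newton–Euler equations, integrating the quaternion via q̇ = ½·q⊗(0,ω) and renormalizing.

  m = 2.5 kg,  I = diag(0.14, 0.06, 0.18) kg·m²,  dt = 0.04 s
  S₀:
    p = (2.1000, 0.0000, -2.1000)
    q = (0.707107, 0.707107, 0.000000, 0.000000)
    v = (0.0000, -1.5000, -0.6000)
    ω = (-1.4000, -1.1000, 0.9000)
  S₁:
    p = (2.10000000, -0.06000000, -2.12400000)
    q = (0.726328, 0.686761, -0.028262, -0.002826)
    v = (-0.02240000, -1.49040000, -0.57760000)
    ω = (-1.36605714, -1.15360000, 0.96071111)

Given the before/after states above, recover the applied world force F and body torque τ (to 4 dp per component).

F = (-1.4000, 0.6000, 1.4000)
τ = (0.0000, -0.0300, 0.1500)

velocity change Δv = (-0.02240000, 0.00960000, 0.02240000)
applied force F = (-1.4000, 0.6000, 1.4000)
ω₁ − ω₀ = (0.03394286, -0.05360000, 0.06071111)
I·α + gyro = (0.0000, -0.0300, 0.1500)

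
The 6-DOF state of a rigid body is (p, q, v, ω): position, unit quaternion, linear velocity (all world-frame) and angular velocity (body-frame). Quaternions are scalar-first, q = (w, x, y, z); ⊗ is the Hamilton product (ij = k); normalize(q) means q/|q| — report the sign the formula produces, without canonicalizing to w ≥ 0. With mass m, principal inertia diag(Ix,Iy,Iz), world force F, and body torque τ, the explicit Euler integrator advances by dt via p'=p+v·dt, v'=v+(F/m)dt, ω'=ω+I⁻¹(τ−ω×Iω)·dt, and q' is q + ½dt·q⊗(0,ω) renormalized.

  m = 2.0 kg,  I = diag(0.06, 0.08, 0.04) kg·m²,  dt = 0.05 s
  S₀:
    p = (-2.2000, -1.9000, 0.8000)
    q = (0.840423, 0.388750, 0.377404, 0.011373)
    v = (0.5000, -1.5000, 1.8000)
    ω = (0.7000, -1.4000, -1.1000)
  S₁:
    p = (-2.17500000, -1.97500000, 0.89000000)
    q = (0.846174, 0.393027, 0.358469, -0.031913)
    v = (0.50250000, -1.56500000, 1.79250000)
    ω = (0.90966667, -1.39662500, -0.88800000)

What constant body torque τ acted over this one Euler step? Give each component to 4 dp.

τ = (0.1900, -0.0100, 0.1500)

Δω = ω₁−ω₀ = (0.20966667, 0.00337500, 0.21200000)
applied torque τ = (0.1900, -0.0100, 0.1500)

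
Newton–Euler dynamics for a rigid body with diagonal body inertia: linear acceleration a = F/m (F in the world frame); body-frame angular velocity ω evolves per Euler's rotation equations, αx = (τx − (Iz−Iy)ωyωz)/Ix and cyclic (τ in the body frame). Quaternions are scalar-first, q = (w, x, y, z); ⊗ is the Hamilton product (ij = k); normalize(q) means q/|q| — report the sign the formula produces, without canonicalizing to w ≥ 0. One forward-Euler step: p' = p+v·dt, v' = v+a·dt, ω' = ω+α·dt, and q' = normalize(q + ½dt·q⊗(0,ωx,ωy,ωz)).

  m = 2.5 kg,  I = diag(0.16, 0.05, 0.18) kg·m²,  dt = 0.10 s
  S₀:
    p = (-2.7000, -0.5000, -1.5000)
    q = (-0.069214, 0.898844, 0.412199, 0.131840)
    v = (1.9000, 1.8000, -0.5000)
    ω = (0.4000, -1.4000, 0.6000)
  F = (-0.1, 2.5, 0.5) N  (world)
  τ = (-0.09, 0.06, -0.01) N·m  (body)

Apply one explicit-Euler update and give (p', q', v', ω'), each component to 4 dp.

a = (-0.0400, 1.0000, 0.2000)
new position p' = (-2.5100, -0.3200, -1.5500)
new velocity v' = (1.8960, 1.9000, -0.4800)
ω×(Iω) gyroscopic = (-0.1092, -0.0048, 0.0616)
(τ − ω×Iω)/I = (0.1200, 1.2960, -0.3978)
ω' = ω + α·dt = (0.4120, -1.2704, 0.5602)
q⊗(0,ω) = (0.1384370, 0.4042098, -0.3896708, -1.4647896)
q' = normalize(q + ½dt·q⊗(0,ω)) = (-0.0621, 0.9162, 0.3915, 0.0584)

p' = (-2.5100, -0.3200, -1.5500)
q' = (-0.0621, 0.9162, 0.3915, 0.0584)
v' = (1.8960, 1.9000, -0.4800)
ω' = (0.4120, -1.2704, 0.5602)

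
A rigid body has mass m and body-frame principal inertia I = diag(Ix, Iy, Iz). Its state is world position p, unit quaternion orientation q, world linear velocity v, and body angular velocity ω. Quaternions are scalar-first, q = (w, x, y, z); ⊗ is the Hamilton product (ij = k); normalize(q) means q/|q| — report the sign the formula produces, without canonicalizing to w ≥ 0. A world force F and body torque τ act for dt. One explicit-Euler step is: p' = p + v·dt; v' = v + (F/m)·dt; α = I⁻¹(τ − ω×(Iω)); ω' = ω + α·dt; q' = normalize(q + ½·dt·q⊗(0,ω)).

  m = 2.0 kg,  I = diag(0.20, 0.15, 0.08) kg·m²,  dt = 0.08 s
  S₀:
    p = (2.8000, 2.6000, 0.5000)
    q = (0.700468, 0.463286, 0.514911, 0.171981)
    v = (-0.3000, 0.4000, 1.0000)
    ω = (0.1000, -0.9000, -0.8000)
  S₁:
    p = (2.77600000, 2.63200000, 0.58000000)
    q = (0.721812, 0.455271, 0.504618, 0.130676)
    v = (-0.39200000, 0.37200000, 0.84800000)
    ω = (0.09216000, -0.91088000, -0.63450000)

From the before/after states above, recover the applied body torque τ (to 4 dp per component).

τ = (-0.0700, -0.0300, 0.1700)

ω₁ − ω₀ = (-0.00784000, -0.01088000, 0.16550000)
ω₀×(Iω₀) = (-0.0504, -0.0096, 0.0045)
τ = I·(Δω/dt) + ω₀×(Iω₀) = (-0.0700, -0.0300, 0.1700)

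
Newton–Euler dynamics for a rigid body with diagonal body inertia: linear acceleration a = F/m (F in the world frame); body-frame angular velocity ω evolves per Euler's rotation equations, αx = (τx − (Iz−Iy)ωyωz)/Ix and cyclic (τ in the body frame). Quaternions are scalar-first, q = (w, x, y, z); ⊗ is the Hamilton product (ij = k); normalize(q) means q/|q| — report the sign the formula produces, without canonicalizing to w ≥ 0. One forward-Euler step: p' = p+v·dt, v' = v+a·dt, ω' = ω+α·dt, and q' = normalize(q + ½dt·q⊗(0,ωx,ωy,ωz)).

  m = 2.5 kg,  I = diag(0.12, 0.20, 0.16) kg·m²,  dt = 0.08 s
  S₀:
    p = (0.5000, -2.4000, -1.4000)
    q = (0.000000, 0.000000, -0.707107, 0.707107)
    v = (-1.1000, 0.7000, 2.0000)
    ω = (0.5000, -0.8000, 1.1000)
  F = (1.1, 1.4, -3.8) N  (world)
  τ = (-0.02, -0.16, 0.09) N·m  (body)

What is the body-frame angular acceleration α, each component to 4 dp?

α = (-0.4600, -0.6900, 0.7625)

precession coupling ω×(Iω) = (0.0352, -0.0220, -0.0320)
α = I⁻¹(τ − ω×Iω) = (-0.4600, -0.6900, 0.7625)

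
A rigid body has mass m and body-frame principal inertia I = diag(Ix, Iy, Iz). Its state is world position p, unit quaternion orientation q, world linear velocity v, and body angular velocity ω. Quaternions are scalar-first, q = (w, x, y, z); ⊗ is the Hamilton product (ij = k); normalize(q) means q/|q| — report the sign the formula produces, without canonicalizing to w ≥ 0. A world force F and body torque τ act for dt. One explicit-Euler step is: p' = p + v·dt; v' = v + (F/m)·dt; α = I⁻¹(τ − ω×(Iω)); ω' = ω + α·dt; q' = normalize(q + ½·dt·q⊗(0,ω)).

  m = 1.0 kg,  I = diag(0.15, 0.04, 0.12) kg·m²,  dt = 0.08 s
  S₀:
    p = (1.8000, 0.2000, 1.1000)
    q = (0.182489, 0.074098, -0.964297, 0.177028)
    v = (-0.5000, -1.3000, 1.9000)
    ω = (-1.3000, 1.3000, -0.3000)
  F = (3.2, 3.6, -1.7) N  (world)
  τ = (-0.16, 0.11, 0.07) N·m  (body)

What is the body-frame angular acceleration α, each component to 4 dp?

gyro term ω×Iω = (-0.0312, 0.0117, 0.1859)
angular accel α = (-0.8587, 2.4575, -0.9658)

α = (-0.8587, 2.4575, -0.9658)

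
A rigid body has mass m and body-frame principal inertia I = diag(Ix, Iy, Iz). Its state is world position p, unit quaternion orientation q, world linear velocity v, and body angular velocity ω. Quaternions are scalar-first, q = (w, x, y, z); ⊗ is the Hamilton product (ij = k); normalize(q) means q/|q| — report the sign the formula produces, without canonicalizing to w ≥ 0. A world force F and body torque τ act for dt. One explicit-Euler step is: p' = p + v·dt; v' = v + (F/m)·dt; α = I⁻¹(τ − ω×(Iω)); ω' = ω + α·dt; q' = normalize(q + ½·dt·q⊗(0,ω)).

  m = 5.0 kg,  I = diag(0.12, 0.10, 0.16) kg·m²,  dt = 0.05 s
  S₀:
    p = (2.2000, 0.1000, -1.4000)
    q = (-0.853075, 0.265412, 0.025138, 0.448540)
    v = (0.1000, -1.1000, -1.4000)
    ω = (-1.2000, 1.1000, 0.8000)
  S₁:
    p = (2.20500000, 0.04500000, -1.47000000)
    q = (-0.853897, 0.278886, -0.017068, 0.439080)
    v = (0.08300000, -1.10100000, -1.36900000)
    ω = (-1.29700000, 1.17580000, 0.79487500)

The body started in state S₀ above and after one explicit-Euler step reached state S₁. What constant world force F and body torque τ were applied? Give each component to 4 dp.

v₁ − v₀ = (-0.01700000, -0.00100000, 0.03100000)
F = m·Δv/dt = (-1.7000, -0.1000, 3.1000)
Δω = ω₁−ω₀ = (-0.09700000, 0.07580000, -0.00512500)
applied torque τ = (-0.1800, 0.1900, 0.0100)

F = (-1.7000, -0.1000, 3.1000)
τ = (-0.1800, 0.1900, 0.0100)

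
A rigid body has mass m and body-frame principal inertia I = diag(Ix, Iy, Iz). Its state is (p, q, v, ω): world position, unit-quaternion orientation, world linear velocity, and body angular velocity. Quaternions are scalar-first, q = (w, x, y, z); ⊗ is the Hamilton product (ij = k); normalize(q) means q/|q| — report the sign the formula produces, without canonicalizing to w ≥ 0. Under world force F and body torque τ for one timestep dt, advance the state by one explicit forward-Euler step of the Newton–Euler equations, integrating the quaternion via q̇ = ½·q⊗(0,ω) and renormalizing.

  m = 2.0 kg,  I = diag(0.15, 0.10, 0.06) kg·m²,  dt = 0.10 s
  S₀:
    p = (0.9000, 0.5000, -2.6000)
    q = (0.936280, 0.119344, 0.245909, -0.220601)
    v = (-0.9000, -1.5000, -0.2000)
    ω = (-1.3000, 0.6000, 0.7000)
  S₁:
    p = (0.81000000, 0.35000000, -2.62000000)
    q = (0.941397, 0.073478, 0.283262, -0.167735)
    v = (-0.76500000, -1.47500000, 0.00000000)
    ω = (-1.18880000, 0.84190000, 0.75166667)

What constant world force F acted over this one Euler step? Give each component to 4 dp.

F = (2.7000, 0.5000, 4.0000)

velocity change Δv = (0.13500000, 0.02500000, 0.20000000)
F = m·Δv/dt = (2.7000, 0.5000, 4.0000)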